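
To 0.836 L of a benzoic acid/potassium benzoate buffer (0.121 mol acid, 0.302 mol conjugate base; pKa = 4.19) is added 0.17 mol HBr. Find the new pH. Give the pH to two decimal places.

pH = 3.85

After neutralization: n(C6H5COOH) = 0.291 mol, n(C6H5COO-) = 0.132 mol.
Henderson–Hasselbalch with mole ratio 0.132/0.291: pH = 4.19 + (-0.343)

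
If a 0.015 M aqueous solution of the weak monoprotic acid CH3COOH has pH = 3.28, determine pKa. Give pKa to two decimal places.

pKa = 4.72

[H+] = 10^(-3.28) = 5.25 × 10^-4 M
At equilibrium [HA] = 0.015 − 5.25 × 10^-4 = 1.45 × 10^-2 M
Ka = [H+][A-]/[HA] = (5.25 × 10^-4)² / 1.45 × 10^-2 = 1.90 × 10^-5
pKa = -log(1.90 × 10^-5) = 4.72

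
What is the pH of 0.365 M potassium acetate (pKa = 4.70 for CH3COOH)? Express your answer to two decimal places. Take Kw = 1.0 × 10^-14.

CH3COO- is the conjugate base of the weak acid CH3COOH.
Ka = 10^(−4.70) = 2.00 × 10^-5
Kb = Kw/Ka = 1.0×10^-14 / 2.00 × 10^-5 = 5.00 × 10^-10
From the ICE table, Kb = [OH-]²/(0.365 − [OH-]) = 5.00 × 10^-10.
Neglecting [OH-] in the denominator: [OH-] = √(5.00 × 10^-10 × 0.365) = 1.35 × 10^-5 M
Check: 0.0037% ionized — well under 5%, approximation valid.
pOH = 4.87, so pH = 14.00 − pOH = 9.13

pH = 9.13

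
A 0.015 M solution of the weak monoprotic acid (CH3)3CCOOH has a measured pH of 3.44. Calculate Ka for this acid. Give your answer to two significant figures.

Ka = 9.0 × 10^-6

[H+] = 10^(-3.44) = 3.63 × 10^-4 M
At equilibrium [HA] = 0.015 − 3.63 × 10^-4 = 1.46 × 10^-2 M
Ka = [H+][A-]/[HA] = (3.63 × 10^-4)² / 1.46 × 10^-2 = 9.0 × 10^-6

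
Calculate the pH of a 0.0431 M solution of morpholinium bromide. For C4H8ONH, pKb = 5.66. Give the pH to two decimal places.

C4H8ONH2+ is the conjugate acid of the weak base C4H8ONH.
Kb = 10^(−5.66) = 2.19 × 10^-6
Ka = Kw/Kb = 1.0×10^-14 / 2.19 × 10^-6 = 4.57 × 10^-9
From the ICE table, Ka = [H+]²/(0.0431 − [H+]) = 4.57 × 10^-9.
Assume [H+] ≪ 0.0431: [H+] ≈ √(4.57 × 10^-9 × 0.0431) = 1.40 × 10^-5 M
([H+]/C₀ = 0.033% < 5%, so the approximation holds.)
pH = −log[H+] = −log(1.40 × 10^-5) = 4.85

pH = 4.85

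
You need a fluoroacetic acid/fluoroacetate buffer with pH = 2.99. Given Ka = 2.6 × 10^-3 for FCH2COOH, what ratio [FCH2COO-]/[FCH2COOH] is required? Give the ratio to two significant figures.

ratio = 2.5

pKa = -log(2.6 × 10^-3) = 2.585
pH = pKa + log(r) ⇒ log(r) = 2.99 − 2.585 = +0.405
r = [FCH2COO-]/[FCH2COOH] = 10^(+0.405) = 2.54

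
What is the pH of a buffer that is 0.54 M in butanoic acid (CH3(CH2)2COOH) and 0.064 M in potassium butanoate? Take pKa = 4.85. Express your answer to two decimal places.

pH = pKa + log([A⁻]/[HA]) = 4.85 + log(0.064/0.54)
pH = 4.85 + (-0.926) = 3.92

pH = 3.92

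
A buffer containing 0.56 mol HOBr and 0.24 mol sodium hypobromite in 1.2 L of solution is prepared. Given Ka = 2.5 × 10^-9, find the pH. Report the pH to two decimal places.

pKa = −log(2.5 × 10^-9) = 8.602
Using pH = pKa + log([base]/[acid]) with [base]/[acid] = 0.24/0.56:
pH = 8.602 + (-0.368) = 8.23

pH = 8.23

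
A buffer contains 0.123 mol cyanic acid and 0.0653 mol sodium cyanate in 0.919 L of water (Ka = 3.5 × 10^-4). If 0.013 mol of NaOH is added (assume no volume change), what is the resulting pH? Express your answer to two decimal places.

After neutralization: n(HOCN) = 0.11 mol, n(OCN-) = 0.0783 mol.
pKa = −log(3.5 × 10^-4) = 3.456
Henderson–Hasselbalch with mole ratio 0.0783/0.11: pH = 3.456 + (-0.148)

pH = 3.31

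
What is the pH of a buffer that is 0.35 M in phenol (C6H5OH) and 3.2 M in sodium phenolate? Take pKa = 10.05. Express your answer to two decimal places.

Henderson–Hasselbalch: pH = pKa + log([C6H5O-]/[C6H5OH]) = 10.05 + log(3.2/0.35)
pH = 10.05 + (+0.961) = 11.01

pH = 11.01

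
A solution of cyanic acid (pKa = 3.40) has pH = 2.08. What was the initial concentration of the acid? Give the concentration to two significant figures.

C₀ = 1.8 × 10^-1 M

[H+] = 10^(-2.08) = 8.32 × 10^-3 M = x
Ka = 10^(−3.40) = 3.98 × 10^-4
Ka = x²/(C₀ − x) ⇒ C₀ = x + x²/Ka
C₀ = 8.32 × 10^-3 + (8.32 × 10^-3)²/(3.98 × 10^-4) = 1.82 × 10^-1 M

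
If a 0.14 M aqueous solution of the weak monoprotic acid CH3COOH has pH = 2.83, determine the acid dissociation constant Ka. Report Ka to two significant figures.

Ka = 1.6 × 10^-5

[H+] = 10^(-2.83) = 1.48 × 10^-3 M
At equilibrium [HA] = 0.14 − 1.48 × 10^-3 = 1.39 × 10^-1 M
Ka = [H+][A-]/[HA] = (1.48 × 10^-3)² / 1.39 × 10^-1 = 1.6 × 10^-5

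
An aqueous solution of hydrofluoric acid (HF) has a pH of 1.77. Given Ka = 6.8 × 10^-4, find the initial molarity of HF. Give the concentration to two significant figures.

[H+] = 10^(-1.77) = 1.70 × 10^-2 M = x
Ka = x²/(C₀ − x) ⇒ C₀ = x + x²/Ka
C₀ = 1.70 × 10^-2 + (1.70 × 10^-2)²/(6.8 × 10^-4) = 4.42 × 10^-1 M

C₀ = 4.4 × 10^-1 M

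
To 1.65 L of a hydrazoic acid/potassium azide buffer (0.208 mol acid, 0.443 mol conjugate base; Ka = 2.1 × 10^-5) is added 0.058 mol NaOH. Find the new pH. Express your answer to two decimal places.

pH = 5.20

After neutralization: n(HN3) = 0.15 mol, n(N3-) = 0.501 mol.
pKa = −log(2.1 × 10^-5) = 4.678
Henderson–Hasselbalch with mole ratio 0.501/0.15: pH = 4.678 + (+0.524)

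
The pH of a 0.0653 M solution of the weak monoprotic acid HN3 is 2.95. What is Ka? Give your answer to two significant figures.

[H+] = 10^(-2.95) = 1.12 × 10^-3 M
At equilibrium [HA] = 0.0653 − 1.12 × 10^-3 = 6.42 × 10^-2 M
Ka = [H+][A-]/[HA] = (1.12 × 10^-3)² / 6.42 × 10^-2 = 2.0 × 10^-5

Ka = 2.0 × 10^-5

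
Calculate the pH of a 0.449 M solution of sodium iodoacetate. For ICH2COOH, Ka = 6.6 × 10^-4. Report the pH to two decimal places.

pH = 8.42

ICH2COO- is the conjugate base of the weak acid ICH2COOH.
Kb = Kw/Ka = 1.0×10^-14 / 6.6 × 10^-4 = 1.52 × 10^-11
Kb = x²/(0.449 − x) = 1.52 × 10^-11
Assume x ≪ 0.449: x ≈ √(1.52 × 10^-11 × 0.449) = 2.61 × 10^-6 M
(x/C₀ = 0.00058% < 5%, so the approximation holds.)
pOH = 5.58, so pH = 14.00 − pOH = 8.42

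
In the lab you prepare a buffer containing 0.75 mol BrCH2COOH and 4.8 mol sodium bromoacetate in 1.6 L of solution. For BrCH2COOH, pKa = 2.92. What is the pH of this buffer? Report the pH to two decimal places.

pH = pKa + log([A⁻]/[HA]) = 2.92 + log(4.8/0.75)
pH = 2.92 + (+0.806) = 3.73

pH = 3.73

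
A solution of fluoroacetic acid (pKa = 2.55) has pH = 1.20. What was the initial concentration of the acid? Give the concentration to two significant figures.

[H+] = 10^(-1.20) = 6.31 × 10^-2 M = x
Ka = 10^(−2.55) = 2.82 × 10^-3
Ka = x²/(C₀ − x) ⇒ C₀ = x + x²/Ka
C₀ = 6.31 × 10^-2 + (6.31 × 10^-2)²/(2.82 × 10^-3) = 1.48 M

C₀ = 1.5 M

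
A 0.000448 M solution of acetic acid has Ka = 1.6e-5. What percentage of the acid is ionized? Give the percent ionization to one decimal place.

CH3COOH ⇌ CH3COO- + H+; let x = [H+] at equilibrium.
Ka = x²/(C₀ − x); solving the quadratic gives x = 7.70 × 10^-5 M.
% ionization = x/C₀ × 100% = 7.70 × 10^-5/0.000448 × 100% = 17.2%

17.2%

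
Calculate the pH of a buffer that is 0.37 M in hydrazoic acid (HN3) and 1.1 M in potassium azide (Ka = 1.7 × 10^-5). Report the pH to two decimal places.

pH = 5.24

pKa = −log(1.7 × 10^-5) = 4.770
Using pH = pKa + log([base]/[acid]) with [base]/[acid] = 1.1/0.37:
pH = 4.770 + (+0.473) = 5.24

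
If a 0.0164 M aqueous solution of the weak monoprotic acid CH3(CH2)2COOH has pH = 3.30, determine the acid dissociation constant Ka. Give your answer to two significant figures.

[H+] = 10^(-3.30) = 5.01 × 10^-4 M
At equilibrium [HA] = 0.0164 − 5.01 × 10^-4 = 1.59 × 10^-2 M
Ka = [H+][A-]/[HA] = (5.01 × 10^-4)² / 1.59 × 10^-2 = 1.6 × 10^-5

Ka = 1.6 × 10^-5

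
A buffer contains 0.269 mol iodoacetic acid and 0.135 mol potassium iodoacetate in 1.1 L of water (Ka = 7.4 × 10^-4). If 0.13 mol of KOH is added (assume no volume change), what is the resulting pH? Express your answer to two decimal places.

pH = 3.41

OH- converts ICH2COOH to ICH2COO-: ICH2COOH → 0.139 mol, ICH2COO- → 0.265 mol.
pKa = −log(7.4 × 10^-4) = 3.131
Henderson–Hasselbalch with mole ratio 0.265/0.139: pH = 3.131 + (+0.280)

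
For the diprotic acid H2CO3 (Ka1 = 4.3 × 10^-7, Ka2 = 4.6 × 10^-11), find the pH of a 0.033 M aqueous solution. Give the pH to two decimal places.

pH = 3.92

Ka1 ≫ Ka2, so treat the first dissociation as the only significant source of H+.
Ka1 = x²/(0.033 − x) = 4.3 × 10^-7
x ≈ √(4.3 × 10^-7 × 0.033) = 1.19 × 10^-4 M
pH = −log(1.19 × 10^-4) = 3.92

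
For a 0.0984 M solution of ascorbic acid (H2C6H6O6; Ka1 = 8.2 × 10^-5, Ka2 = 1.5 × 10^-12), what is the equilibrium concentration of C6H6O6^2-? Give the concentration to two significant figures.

First ionization gives [H+] ≈ [HC6H6O6-] = 2.84 × 10^-3 M.
Second step: Ka2 = [H+][C6H6O6^2-]/[HC6H6O6-] ≈ [C6H6O6^2-] (since [H+] ≈ [HC6H6O6-]).
So [C6H6O6^2-] ≈ Ka2.

1.5 × 10^-12 M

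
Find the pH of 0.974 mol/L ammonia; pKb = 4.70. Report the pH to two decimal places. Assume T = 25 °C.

NH3 + H2O ⇌ NH4+ + OH-
Kb = 10^(−4.70) = 2.00 × 10^-5
Let x = [OH-] at equilibrium. Kb = x²/(0.974 − x).
Assume x ≪ 0.974: x ≈ √(2.00 × 10^-5 × 0.974) = 4.41 × 10^-3 M
pOH = 2.36, so pH = 14.00 − pOH = 11.64

pH = 11.64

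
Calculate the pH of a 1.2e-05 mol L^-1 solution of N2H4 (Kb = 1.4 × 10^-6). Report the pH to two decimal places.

N2H4 + H2O ⇌ N2H5+ + OH-
Kb = x²/(1.2e-05 − x) = 1.4 × 10^-6
x is not negligible relative to C₀; solve x² + 1.4e-06·x − 1.68e-11 = 0.
x = [−1.4e-06 + √(1.4e-06² + 6.72e-11)]/2 = 3.46 × 10^-6 M
pOH = 5.46, so pH = 14.00 − pOH = 8.54

pH = 8.54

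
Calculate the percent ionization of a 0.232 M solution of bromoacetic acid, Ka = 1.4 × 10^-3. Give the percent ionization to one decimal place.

BrCH2COOH ⇌ BrCH2COO- + H+; let x = [H+] at equilibrium.
Solve x² + 0.0014x − 0.000325 = 0 → x = 1.73 × 10^-2 M
Fraction ionized = 1.73 × 10^-2 / 0.232 = 0.0746 → 7.5%

7.5%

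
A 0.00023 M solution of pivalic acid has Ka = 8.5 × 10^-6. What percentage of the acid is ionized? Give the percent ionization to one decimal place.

17.5%

(CH3)3CCOOH ⇌ (CH3)3CCOO- + H+; let x = [H+] at equilibrium.
Ka = x²/(C₀ − x); solving the quadratic gives x = 4.02 × 10^-5 M.
Fraction ionized = 4.02 × 10^-5 / 0.00023 = 0.1748 → 17.5%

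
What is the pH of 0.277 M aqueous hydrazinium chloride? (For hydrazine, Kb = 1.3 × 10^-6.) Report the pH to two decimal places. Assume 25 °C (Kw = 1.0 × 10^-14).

pH = 4.34

N2H5+ is the conjugate acid of the weak base N2H4.
Ka = Kw/Kb = 1.0×10^-14 / 1.3 × 10^-6 = 7.69 × 10^-9
Let x = [H+] at equilibrium. Ka = x²/(0.277 − x).
Assume x ≪ 0.277: x ≈ √(7.69 × 10^-9 × 0.277) = 4.62 × 10^-5 M
pH = −log(4.62 × 10^-5) = 4.34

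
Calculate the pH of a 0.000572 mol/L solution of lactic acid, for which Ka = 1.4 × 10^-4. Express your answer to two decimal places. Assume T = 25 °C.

pH = 3.65

CH3CH(OH)COOH ⇌ CH3CH(OH)COO- + H+
Let x = [H+] at equilibrium. Ka = x²/(0.000572 − x).
x is not negligible relative to C₀; solve x² + 0.00014·x − 8.01e-08 = 0.
x = [−0.00014 + √(0.00014² + 3.2e-07)]/2 = 2.22 × 10^-4 M
pH = −log[H+] = −log(2.22 × 10^-4) = 3.65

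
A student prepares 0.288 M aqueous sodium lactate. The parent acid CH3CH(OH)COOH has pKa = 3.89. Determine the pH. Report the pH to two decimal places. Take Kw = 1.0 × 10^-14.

pH = 8.67

CH3CH(OH)COO- is the conjugate base of the weak acid CH3CH(OH)COOH.
Ka = 10^(−3.89) = 1.29 × 10^-4
Kb = Kw/Ka = 1.0×10^-14 / 1.29 × 10^-4 = 7.75 × 10^-11
From the ICE table, Kb = [OH-]²/(0.288 − [OH-]) = 7.75 × 10^-11.
Since Kb ≪ C₀, [OH-] ≈ √(Kb·C₀) = 4.72 × 10^-6 M.
pOH = 5.33, so pH = 14.00 − pOH = 8.67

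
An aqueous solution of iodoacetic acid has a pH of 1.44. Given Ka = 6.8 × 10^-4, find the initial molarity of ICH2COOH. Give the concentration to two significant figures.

[H+] = 10^(-1.44) = 3.63 × 10^-2 M = x
Ka = x²/(C₀ − x) ⇒ C₀ = x + x²/Ka
C₀ = 3.63 × 10^-2 + (3.63 × 10^-2)²/(6.8 × 10^-4) = 1.97 M

C₀ = 2.0 M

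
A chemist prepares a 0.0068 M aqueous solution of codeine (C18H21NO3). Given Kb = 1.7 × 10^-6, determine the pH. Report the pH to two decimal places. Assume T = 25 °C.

C18H21NO3 + H2O ⇌ C18H22NO3+ + OH-
From the ICE table, Kb = x²/(0.0068 − x) = 1.7 × 10^-6.
Neglecting x in the denominator: x = √(1.7 × 10^-6 × 0.0068) = 1.08 × 10^-4 M
Check: 1.6% ionized — well under 5%, approximation valid.
pOH = −log(1.08 × 10^-4) = 3.97; pH = 14.00 − 3.97 = 10.03

pH = 10.03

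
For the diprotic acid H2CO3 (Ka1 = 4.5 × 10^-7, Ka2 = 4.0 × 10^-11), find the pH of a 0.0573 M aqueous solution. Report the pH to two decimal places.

pH = 3.79

Since Ka1 ≫ Ka2, the first ionization dominates [H+].
Ka1 = x²/(0.0573 − x) = 4.5 × 10^-7
x ≈ √(4.5 × 10^-7 × 0.0573) = 1.61 × 10^-4 M
pH = −log(1.61 × 10^-4) = 3.79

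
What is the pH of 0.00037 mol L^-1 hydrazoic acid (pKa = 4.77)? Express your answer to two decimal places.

HN3 ⇌ N3- + H+
Ka = 10^(−4.77) = 1.70 × 10^-5
From the ICE table, Ka = [H+]²/(0.00037 − [H+]) = 1.70 × 10^-5.
The 5% rule fails; solving [H+]² + Ka·[H+] − Ka·C₀ = 0 exactly:
[H+] = (−Ka + √(Ka² + 4·Ka·C₀))/2 = 7.13 × 10^-5 M
pH = −log(7.13 × 10^-5) = 4.15

pH = 4.15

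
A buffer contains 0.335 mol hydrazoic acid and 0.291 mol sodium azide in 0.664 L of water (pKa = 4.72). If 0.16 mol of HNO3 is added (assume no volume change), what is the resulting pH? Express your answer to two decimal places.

After neutralization: n(HN3) = 0.495 mol, n(N3-) = 0.131 mol.
Henderson–Hasselbalch with mole ratio 0.131/0.495: pH = 4.72 + (-0.577)

pH = 4.14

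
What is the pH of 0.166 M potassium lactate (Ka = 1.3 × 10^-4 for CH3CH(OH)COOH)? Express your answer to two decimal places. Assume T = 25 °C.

CH3CH(OH)COO- is the conjugate base of the weak acid CH3CH(OH)COOH.
Kb = Kw/Ka = 1.0×10^-14 / 1.3 × 10^-4 = 7.69 × 10^-11
Let x = [OH-] at equilibrium. Kb = x²/(0.166 − x).
Neglecting x in the denominator: x = √(7.69 × 10^-11 × 0.166) = 3.57 × 10^-6 M
pOH = −log(3.57 × 10^-6) = 5.45; pH = 14.00 − 5.45 = 8.55

pH = 8.55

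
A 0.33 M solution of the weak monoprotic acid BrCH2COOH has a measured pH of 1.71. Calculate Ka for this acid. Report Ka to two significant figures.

[H+] = 10^(-1.71) = 1.95 × 10^-2 M
At equilibrium [HA] = 0.33 − 1.95 × 10^-2 = 3.10 × 10^-1 M
Ka = [H+][A-]/[HA] = (1.95 × 10^-2)² / 3.10 × 10^-1 = 1.2 × 10^-3

Ka = 1.2 × 10^-3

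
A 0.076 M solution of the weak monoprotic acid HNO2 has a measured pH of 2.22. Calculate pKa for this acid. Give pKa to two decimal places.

[H+] = 10^(-2.22) = 6.03 × 10^-3 M
At equilibrium [HA] = 0.076 − 6.03 × 10^-3 = 7.00 × 10^-2 M
Ka = [H+][A-]/[HA] = (6.03 × 10^-3)² / 7.00 × 10^-2 = 5.19 × 10^-4
pKa = -log(5.19 × 10^-4) = 3.28

pKa = 3.28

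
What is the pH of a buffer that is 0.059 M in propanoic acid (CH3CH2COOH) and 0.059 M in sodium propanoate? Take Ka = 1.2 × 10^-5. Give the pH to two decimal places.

pH = 4.92

pKa = −log(1.2 × 10^-5) = 4.921
pH = pKa + log([A⁻]/[HA]) = 4.921 + log(0.059/0.059)
pH = 4.921 + (+0.000) = 4.92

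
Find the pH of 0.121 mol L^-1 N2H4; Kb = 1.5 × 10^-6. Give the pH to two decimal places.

pH = 10.63

N2H4 + H2O ⇌ N2H5+ + OH-
From the ICE table, Kb = [OH-]²/(0.121 − [OH-]) = 1.5 × 10^-6.
Neglecting [OH-] in the denominator: [OH-] = √(1.5 × 10^-6 × 0.121) = 4.26 × 10^-4 M
pOH = 3.37, so pH = 14.00 − pOH = 10.63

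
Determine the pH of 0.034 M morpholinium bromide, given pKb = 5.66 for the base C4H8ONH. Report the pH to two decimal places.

C4H8ONH2+ is the conjugate acid of the weak base C4H8ONH.
Kb = 10^(−5.66) = 2.19 × 10^-6
Ka = Kw/Kb = 1.0×10^-14 / 2.19 × 10^-6 = 4.57 × 10^-9
Let x = [H+] at equilibrium. Ka = x²/(0.034 − x).
Neglecting x in the denominator: x = √(4.57 × 10^-9 × 0.034) = 1.25 × 10^-5 M
pH = −log(1.25 × 10^-5) = 4.90

pH = 4.90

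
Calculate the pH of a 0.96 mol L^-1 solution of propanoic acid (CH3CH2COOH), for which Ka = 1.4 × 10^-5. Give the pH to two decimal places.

CH3CH2COOH ⇌ CH3CH2COO- + H+
Ka = x²/(0.96 − x) = 1.4 × 10^-5
Neglecting x in the denominator: x = √(1.4 × 10^-5 × 0.96) = 3.67 × 10^-3 M
(x/C₀ = 0.38% < 5%, so the approximation holds.)
pH = −log[H+] = −log(3.67 × 10^-3) = 2.44

pH = 2.44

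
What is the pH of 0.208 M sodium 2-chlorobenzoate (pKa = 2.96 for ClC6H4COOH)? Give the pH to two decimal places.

pH = 8.14

ClC6H4COO- is the conjugate base of the weak acid ClC6H4COOH.
Ka = 10^(−2.96) = 1.10 × 10^-3
Kb = Kw/Ka = 1.0×10^-14 / 1.10 × 10^-3 = 9.09 × 10^-12
From the ICE table, Kb = [OH-]²/(0.208 − [OH-]) = 9.09 × 10^-12.
Since Kb ≪ C₀, [OH-] ≈ √(Kb·C₀) = 1.38 × 10^-6 M.
pOH = −log(1.38 × 10^-6) = 5.86; pH = 14.00 − 5.86 = 8.14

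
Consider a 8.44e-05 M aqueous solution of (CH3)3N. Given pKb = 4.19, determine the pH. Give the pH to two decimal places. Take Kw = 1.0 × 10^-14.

pH = 9.68

(CH3)3N + H2O ⇌ (CH3)3NH+ + OH-
Kb = 10^(−4.19) = 6.46 × 10^-5
From the ICE table, Kb = [OH-]²/(8.44e-05 − [OH-]) = 6.46 × 10^-5.
Here C₀/Kb ≈ 1.31, so the small-[OH-] approximation fails. Use the quadratic:
[OH-] = (−Kb + √(Kb² + 4·Kb·C₀))/2 = 4.83 × 10^-5 M
pOH = 4.32, so pH = 14.00 − pOH = 9.68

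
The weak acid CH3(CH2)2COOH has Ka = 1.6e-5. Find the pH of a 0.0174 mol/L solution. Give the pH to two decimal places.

CH3(CH2)2COOH ⇌ CH3(CH2)2COO- + H+
Ka = [H+]²/(0.0174 − [H+]) = 1.6 × 10^-5
Since Ka ≪ C₀, [H+] ≈ √(Ka·C₀) = 5.28 × 10^-4 M.
Check: 3% ionized — well under 5%, approximation valid.
pH = −log(5.28 × 10^-4) = 3.28

pH = 3.28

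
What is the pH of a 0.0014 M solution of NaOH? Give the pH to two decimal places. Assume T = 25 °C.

NaOH is a strong base; [OH-] = 0.0014 M.
pOH = -log(0.0014) = 2.85
pH = 14.00 - 2.85 = 11.15

pH = 11.15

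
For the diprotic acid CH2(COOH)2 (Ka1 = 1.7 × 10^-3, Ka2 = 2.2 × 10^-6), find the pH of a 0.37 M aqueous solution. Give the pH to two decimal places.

Ka1 ≫ Ka2, so treat the first dissociation as the only significant source of H+.
Ka1 = x²/(0.37 − x) = 1.7 × 10^-3
Solving the quadratic: x = (−Ka1 + √(Ka1² + 4·Ka1·C₀))/2 = 2.42 × 10^-2 M
pH = −log(2.42 × 10^-2) = 1.62

pH = 1.62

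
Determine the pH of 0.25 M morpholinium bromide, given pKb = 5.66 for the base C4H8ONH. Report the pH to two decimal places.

pH = 4.47

C4H8ONH2+ is the conjugate acid of the weak base C4H8ONH.
Kb = 10^(−5.66) = 2.19 × 10^-6
Ka = Kw/Kb = 1.0×10^-14 / 2.19 × 10^-6 = 4.57 × 10^-9
Let x = [H+] at equilibrium. Ka = x²/(0.25 − x).
Assume x ≪ 0.25: x ≈ √(4.57 × 10^-9 × 0.25) = 3.38 × 10^-5 M
Check: 0.014% ionized — well under 5%, approximation valid.
pH = −log[H+] = −log(3.38 × 10^-5) = 4.47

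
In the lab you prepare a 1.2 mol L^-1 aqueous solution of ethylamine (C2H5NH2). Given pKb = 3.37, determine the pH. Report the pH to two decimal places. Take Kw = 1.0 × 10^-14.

pH = 12.35

C2H5NH2 + H2O ⇌ C2H5NH3+ + OH-
Kb = 10^(−3.37) = 4.27 × 10^-4
Kb = x²/(1.2 − x) = 4.27 × 10^-4
Neglecting x in the denominator: x = √(4.27 × 10^-4 × 1.2) = 2.26 × 10^-2 M
Check: 1.9% ionized — well under 5%, approximation valid.
pOH = 1.65, so pH = 14.00 − pOH = 12.35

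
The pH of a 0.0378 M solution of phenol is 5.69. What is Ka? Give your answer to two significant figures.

Ka = 1.1 × 10^-10

[H+] = 10^(-5.69) = 2.04 × 10^-6 M
At equilibrium [HA] = 0.0378 − 2.04 × 10^-6 = 3.78 × 10^-2 M
Ka = [H+][A-]/[HA] = (2.04 × 10^-6)² / 3.78 × 10^-2 = 1.1 × 10^-10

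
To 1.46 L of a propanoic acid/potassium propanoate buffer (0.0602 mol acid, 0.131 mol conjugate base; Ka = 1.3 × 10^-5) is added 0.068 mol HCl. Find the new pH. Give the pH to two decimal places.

pH = 4.58

After neutralization: n(CH3CH2COOH) = 0.128 mol, n(CH3CH2COO-) = 0.063 mol.
pKa = −log(1.3 × 10^-5) = 4.886
pH = pKa + log(n_CH3CH2COO-/n_CH3CH2COOH) = 4.886 + log(0.063/0.128) = 4.886 + (-0.308)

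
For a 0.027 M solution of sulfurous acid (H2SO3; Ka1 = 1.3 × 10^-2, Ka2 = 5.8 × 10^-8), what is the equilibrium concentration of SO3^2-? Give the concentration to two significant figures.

First ionization gives [H+] ≈ [HSO3-] = 1.33 × 10^-2 M.
Second step: Ka2 = [H+][SO3^2-]/[HSO3-] ≈ [SO3^2-] (since [H+] ≈ [HSO3-]).
So [SO3^2-] ≈ Ka2.

5.8 × 10^-8 M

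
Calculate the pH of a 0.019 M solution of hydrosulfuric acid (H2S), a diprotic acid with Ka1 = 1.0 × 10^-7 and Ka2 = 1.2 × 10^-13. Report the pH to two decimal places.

Since Ka1 ≫ Ka2, the first ionization dominates [H+].
Ka1 = x²/(0.019 − x) = 1.0 × 10^-7
x ≈ √(1.0 × 10^-7 × 0.019) = 4.36 × 10^-5 M
pH = −log(4.36 × 10^-5) = 4.36

pH = 4.36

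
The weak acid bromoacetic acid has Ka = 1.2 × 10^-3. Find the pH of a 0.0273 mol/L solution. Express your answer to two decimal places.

pH = 2.29

BrCH2COOH ⇌ BrCH2COO- + H+
From the ICE table, Ka = x²/(0.0273 − x) = 1.2 × 10^-3.
x is not negligible relative to C₀; solve x² + 0.0012·x − 3.28e-05 = 0.
x = (−Ka + √(Ka² + 4·Ka·C₀))/2 = 5.15 × 10^-3 M
pH = −log(5.15 × 10^-3) = 2.29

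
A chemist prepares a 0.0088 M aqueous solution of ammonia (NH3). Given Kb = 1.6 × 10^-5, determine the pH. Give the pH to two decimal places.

NH3 + H2O ⇌ NH4+ + OH-
From the ICE table, Kb = [OH-]²/(0.0088 − [OH-]) = 1.6 × 10^-5.
Neglecting [OH-] in the denominator: [OH-] = √(1.6 × 10^-5 × 0.0088) = 3.75 × 10^-4 M
pOH = 3.43, so pH = 14.00 − pOH = 10.57

pH = 10.57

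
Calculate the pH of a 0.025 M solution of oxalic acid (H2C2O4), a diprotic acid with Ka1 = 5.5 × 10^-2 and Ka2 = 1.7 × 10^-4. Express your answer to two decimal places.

Since Ka1 ≫ Ka2, the first ionization dominates [H+].
Ka1 = x²/(0.025 − x) = 5.5 × 10^-2
Solving the quadratic: x = (−Ka1 + √(Ka1² + 4·Ka1·C₀))/2 = 1.87 × 10^-2 M
pH = −log(1.87 × 10^-2) = 1.73

pH = 1.73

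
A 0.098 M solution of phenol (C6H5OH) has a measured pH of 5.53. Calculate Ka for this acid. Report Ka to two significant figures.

[H+] = 10^(-5.53) = 2.95 × 10^-6 M
At equilibrium [HA] = 0.098 − 2.95 × 10^-6 = 9.80 × 10^-2 M
Ka = [H+][A-]/[HA] = (2.95 × 10^-6)² / 9.80 × 10^-2 = 8.9 × 10^-11

Ka = 8.9 × 10^-11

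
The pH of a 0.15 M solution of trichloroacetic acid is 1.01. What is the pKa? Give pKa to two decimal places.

pKa = 0.74

[H+] = 10^(-1.01) = 9.77 × 10^-2 M
At equilibrium [HA] = 0.15 − 9.77 × 10^-2 = 5.23 × 10^-2 M
Ka = [H+][A-]/[HA] = (9.77 × 10^-2)² / 5.23 × 10^-2 = 1.83 × 10^-1
pKa = -log(1.83 × 10^-1) = 0.74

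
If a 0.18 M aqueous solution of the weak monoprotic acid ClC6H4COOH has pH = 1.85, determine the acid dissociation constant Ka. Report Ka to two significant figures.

[H+] = 10^(-1.85) = 1.41 × 10^-2 M
At equilibrium [HA] = 0.18 − 1.41 × 10^-2 = 1.66 × 10^-1 M
Ka = [H+][A-]/[HA] = (1.41 × 10^-2)² / 1.66 × 10^-1 = 1.2 × 10^-3

Ka = 1.2 × 10^-3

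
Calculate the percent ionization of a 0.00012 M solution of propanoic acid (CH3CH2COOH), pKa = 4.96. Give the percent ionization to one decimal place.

CH3CH2COOH ⇌ CH3CH2COO- + H+; let x = [H+] at equilibrium.
Ka = 10^(−4.96) = 1.10 × 10^-5
Solve x² + 1.1e-05x − 1.32e-09 = 0 → x = 3.12 × 10^-5 M
% ionization = x/C₀ × 100% = 3.12 × 10^-5/0.00012 × 100% = 26.0%

26.0%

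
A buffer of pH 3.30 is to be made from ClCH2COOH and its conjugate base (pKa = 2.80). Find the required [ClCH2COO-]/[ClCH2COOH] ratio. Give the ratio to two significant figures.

pH = pKa + log(r) ⇒ log(r) = 3.30 − 2.80 = +0.50
r = [ClCH2COO-]/[ClCH2COOH] = 10^(+0.50) = 3.16

ratio = 3.2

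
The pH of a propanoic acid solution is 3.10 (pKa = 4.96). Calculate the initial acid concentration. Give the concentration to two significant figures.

[H+] = 10^(-3.10) = 7.94 × 10^-4 M = x
Ka = 10^(−4.96) = 1.10 × 10^-5
Ka = x²/(C₀ − x) ⇒ C₀ = x + x²/Ka
C₀ = 7.94 × 10^-4 + (7.94 × 10^-4)²/(1.10 × 10^-5) = 5.81 × 10^-2 M

C₀ = 5.8 × 10^-2 M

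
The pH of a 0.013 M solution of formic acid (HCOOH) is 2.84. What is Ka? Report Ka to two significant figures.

Ka = 1.8 × 10^-4

[H+] = 10^(-2.84) = 1.45 × 10^-3 M
At equilibrium [HA] = 0.013 − 1.45 × 10^-3 = 1.15 × 10^-2 M
Ka = [H+][A-]/[HA] = (1.45 × 10^-3)² / 1.15 × 10^-2 = 1.8 × 10^-4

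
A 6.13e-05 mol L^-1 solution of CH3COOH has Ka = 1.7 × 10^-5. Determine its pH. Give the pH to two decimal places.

pH = 4.60

CH3COOH ⇌ CH3COO- + H+
From the ICE table, Ka = [H+]²/(6.13e-05 − [H+]) = 1.7 × 10^-5.
Here C₀/Ka ≈ 3.61, so the small-[H+] approximation fails. Use the quadratic:
[H+] = [−1.7e-05 + √(1.7e-05² + 4.17e-09)]/2 = 2.49 × 10^-5 M
pH = −log[H+] = −log(2.49 × 10^-5) = 4.60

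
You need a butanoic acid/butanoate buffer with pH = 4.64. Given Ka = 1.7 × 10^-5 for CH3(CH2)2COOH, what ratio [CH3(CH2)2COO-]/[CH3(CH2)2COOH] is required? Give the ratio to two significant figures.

pKa = -log(1.7 × 10^-5) = 4.770
pH = pKa + log(r) ⇒ log(r) = 4.64 − 4.770 = -0.130
r = [CH3(CH2)2COO-]/[CH3(CH2)2COOH] = 10^(-0.130) = 0.741

ratio = 0.74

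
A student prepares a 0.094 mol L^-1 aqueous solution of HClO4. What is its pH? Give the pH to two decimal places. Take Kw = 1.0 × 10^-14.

pH = 1.03

HClO4 is a strong acid and dissociates completely, so [H+] = 0.094 M.
pH = -log(0.094) = 1.03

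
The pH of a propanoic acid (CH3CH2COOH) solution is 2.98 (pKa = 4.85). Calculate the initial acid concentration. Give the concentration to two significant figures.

[H+] = 10^(-2.98) = 1.05 × 10^-3 M = x
Ka = 10^(−4.85) = 1.41 × 10^-5
Ka = x²/(C₀ − x) ⇒ C₀ = x + x²/Ka
C₀ = 1.05 × 10^-3 + (1.05 × 10^-3)²/(1.41 × 10^-5) = 7.92 × 10^-2 M

C₀ = 7.9 × 10^-2 M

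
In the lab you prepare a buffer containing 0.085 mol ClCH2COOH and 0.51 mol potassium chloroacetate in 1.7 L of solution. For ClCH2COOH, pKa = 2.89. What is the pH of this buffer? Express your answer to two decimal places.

pH = 3.67

Henderson–Hasselbalch: pH = pKa + log([ClCH2COO-]/[ClCH2COOH]) = 2.89 + log(0.51/0.085)
pH = 2.89 + (+0.778) = 3.67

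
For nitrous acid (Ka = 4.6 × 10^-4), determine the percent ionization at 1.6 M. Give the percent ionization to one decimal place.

HNO2 ⇌ NO2- + H+; let x = [H+] at equilibrium.
x ≈ √(Ka·C₀) = √(4.6 × 10^-4 × 1.6) = 2.71 × 10^-2 M
Fraction ionized = 2.71 × 10^-2 / 1.6 = 0.0169 → 1.7%

1.7%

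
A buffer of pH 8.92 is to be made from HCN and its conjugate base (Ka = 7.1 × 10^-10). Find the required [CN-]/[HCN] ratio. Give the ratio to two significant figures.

pKa = -log(7.1 × 10^-10) = 9.149
pH = pKa + log(r) ⇒ log(r) = 8.92 − 9.149 = -0.229
r = [CN-]/[HCN] = 10^(-0.229) = 0.59

ratio = 0.59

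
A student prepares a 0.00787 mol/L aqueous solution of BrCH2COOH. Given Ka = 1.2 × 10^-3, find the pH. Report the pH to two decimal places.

pH = 2.60

BrCH2COOH ⇌ BrCH2COO- + H+
From the ICE table, Ka = x²/(0.00787 − x) = 1.2 × 10^-3.
x is not negligible relative to C₀; solve x² + 0.0012·x − 9.44e-06 = 0.
x = [−0.0012 + √(0.0012² + 3.78e-05)]/2 = 2.53 × 10^-3 M
pH = −log[H+] = −log(2.53 × 10^-3) = 2.60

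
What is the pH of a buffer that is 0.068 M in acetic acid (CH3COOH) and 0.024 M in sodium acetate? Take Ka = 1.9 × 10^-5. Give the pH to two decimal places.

pH = 4.27

pKa = −log(1.9 × 10^-5) = 4.721
Henderson–Hasselbalch: pH = pKa + log([CH3COO-]/[CH3COOH]) = 4.721 + log(0.024/0.068)
pH = 4.721 + (-0.452) = 4.27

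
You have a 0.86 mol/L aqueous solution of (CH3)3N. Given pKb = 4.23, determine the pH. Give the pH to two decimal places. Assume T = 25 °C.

pH = 11.85

(CH3)3N + H2O ⇌ (CH3)3NH+ + OH-
Kb = 10^(−4.23) = 5.89 × 10^-5
Kb = x²/(0.86 − x) = 5.89 × 10^-5
Assume x ≪ 0.86: x ≈ √(5.89 × 10^-5 × 0.86) = 7.12 × 10^-3 M
Check: 0.83% ionized — well under 5%, approximation valid.
pOH = 2.15, so pH = 14.00 − pOH = 11.85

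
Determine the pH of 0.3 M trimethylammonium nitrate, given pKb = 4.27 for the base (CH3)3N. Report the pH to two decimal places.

(CH3)3NH+ is the conjugate acid of the weak base (CH3)3N.
Kb = 10^(−4.27) = 5.37 × 10^-5
Ka = Kw/Kb = 1.0×10^-14 / 5.37 × 10^-5 = 1.86 × 10^-10
From the ICE table, Ka = [H+]²/(0.3 − [H+]) = 1.86 × 10^-10.
Neglecting [H+] in the denominator: [H+] = √(1.86 × 10^-10 × 0.3) = 7.47 × 10^-6 M
pH = −log(7.47 × 10^-6) = 5.13

pH = 5.13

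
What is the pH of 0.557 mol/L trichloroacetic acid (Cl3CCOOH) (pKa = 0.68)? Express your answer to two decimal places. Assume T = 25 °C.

Cl3CCOOH ⇌ Cl3CCOO- + H+
Ka = 10^(−0.68) = 2.09 × 10^-1
Ka = [H+]²/(0.557 − [H+]) = 2.09 × 10^-1
The 5% rule fails; solving [H+]² + Ka·[H+] − Ka·C₀ = 0 exactly:
[H+] = (−Ka + √(Ka² + 4·Ka·C₀))/2 = 2.52 × 10^-1 M
pH = −log[H+] = −log(2.52 × 10^-1) = 0.60

pH = 0.60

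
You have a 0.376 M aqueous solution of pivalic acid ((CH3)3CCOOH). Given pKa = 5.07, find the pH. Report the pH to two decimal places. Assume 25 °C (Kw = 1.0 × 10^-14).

(CH3)3CCOOH ⇌ (CH3)3CCOO- + H+
Ka = 10^(−5.07) = 8.51 × 10^-6
From the ICE table, Ka = x²/(0.376 − x) = 8.51 × 10^-6.
Neglecting x in the denominator: x = √(8.51 × 10^-6 × 0.376) = 1.79 × 10^-3 M
(x/C₀ = 0.48% < 5%, so the approximation holds.)
pH = −log(1.79 × 10^-3) = 2.75

pH = 2.75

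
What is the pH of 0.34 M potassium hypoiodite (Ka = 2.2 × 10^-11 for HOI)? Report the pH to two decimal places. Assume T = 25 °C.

pH = 12.09

OI- is the conjugate base of the weak acid HOI.
Kb = Kw/Ka = 1.0×10^-14 / 2.2 × 10^-11 = 4.55 × 10^-4
From the ICE table, Kb = [OH-]²/(0.34 − [OH-]) = 4.55 × 10^-4.
Since Kb ≪ C₀, [OH-] ≈ √(Kb·C₀) = 1.24 × 10^-2 M.
([OH-]/C₀ = 3.7% < 5%, so the approximation holds.)
pOH = 1.91, so pH = 14.00 − pOH = 12.09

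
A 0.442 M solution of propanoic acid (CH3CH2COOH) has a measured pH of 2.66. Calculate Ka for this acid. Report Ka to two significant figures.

Ka = 1.1 × 10^-5

[H+] = 10^(-2.66) = 2.19 × 10^-3 M
At equilibrium [HA] = 0.442 − 2.19 × 10^-3 = 4.40 × 10^-1 M
Ka = [H+][A-]/[HA] = (2.19 × 10^-3)² / 4.40 × 10^-1 = 1.1 × 10^-5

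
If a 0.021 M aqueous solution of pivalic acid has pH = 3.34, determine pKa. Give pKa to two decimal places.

pKa = 4.99

[H+] = 10^(-3.34) = 4.57 × 10^-4 M
At equilibrium [HA] = 0.021 − 4.57 × 10^-4 = 2.05 × 10^-2 M
Ka = [H+][A-]/[HA] = (4.57 × 10^-4)² / 2.05 × 10^-2 = 1.02 × 10^-5
pKa = -log(1.02 × 10^-5) = 4.99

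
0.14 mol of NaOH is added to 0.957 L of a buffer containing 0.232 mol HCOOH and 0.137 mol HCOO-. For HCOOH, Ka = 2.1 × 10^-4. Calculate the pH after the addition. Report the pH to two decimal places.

pH = 4.16

After neutralization: n(HCOOH) = 0.092 mol, n(HCOO-) = 0.277 mol.
pKa = −log(2.1 × 10^-4) = 3.678
pH = pKa + log(n_HCOO-/n_HCOOH) = 3.678 + log(0.277/0.092) = 3.678 + (+0.479)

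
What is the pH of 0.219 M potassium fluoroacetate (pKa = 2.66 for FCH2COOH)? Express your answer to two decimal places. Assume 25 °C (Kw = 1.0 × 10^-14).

pH = 8.00

FCH2COO- is the conjugate base of the weak acid FCH2COOH.
Ka = 10^(−2.66) = 2.19 × 10^-3
Kb = Kw/Ka = 1.0×10^-14 / 2.19 × 10^-3 = 4.57 × 10^-12
Let x = [OH-] at equilibrium. Kb = x²/(0.219 − x).
Neglecting x in the denominator: x = √(4.57 × 10^-12 × 0.219) = 1.00 × 10^-6 M
pOH = 6.00, so pH = 14.00 − pOH = 8.00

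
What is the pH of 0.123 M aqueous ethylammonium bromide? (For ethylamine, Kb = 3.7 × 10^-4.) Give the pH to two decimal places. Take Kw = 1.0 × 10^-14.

pH = 5.74

C2H5NH3+ is the conjugate acid of the weak base C2H5NH2.
Ka = Kw/Kb = 1.0×10^-14 / 3.7 × 10^-4 = 2.70 × 10^-11
Let x = [H+] at equilibrium. Ka = x²/(0.123 − x).
Since Ka ≪ C₀, x ≈ √(Ka·C₀) = 1.82 × 10^-6 M.
(x/C₀ = 0.0015% < 5%, so the approximation holds.)
pH = −log(1.82 × 10^-6) = 5.74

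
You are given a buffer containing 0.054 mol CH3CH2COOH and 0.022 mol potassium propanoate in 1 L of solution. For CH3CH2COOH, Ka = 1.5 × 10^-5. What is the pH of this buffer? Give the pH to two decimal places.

pKa = −log(1.5 × 10^-5) = 4.824
Henderson–Hasselbalch: pH = pKa + log([CH3CH2COO-]/[CH3CH2COOH]) = 4.824 + log(0.022/0.054)
pH = 4.824 + (-0.390) = 4.43

pH = 4.43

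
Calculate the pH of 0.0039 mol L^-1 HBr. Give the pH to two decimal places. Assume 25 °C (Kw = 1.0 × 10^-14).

pH = 2.41

HBr is a strong acid and dissociates completely, so [H+] = 0.0039 M.
pH = -log(0.0039) = 2.41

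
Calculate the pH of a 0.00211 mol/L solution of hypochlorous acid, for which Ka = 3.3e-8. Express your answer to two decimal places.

HOCl ⇌ OCl- + H+
From the ICE table, Ka = [H+]²/(0.00211 − [H+]) = 3.3 × 10^-8.
Assume [H+] ≪ 0.00211: [H+] ≈ √(3.3 × 10^-8 × 0.00211) = 8.34 × 10^-6 M
pH = −log[H+] = −log(8.34 × 10^-6) = 5.08

pH = 5.08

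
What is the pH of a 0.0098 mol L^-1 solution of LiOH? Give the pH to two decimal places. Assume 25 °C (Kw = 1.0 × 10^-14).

LiOH is a strong base; [OH-] = 0.0098 M.
pOH = -log(0.0098) = 2.01
pH = 14.00 - 2.01 = 11.99

pH = 11.99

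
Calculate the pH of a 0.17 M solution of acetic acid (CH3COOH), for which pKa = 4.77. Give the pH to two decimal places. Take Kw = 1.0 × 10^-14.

pH = 2.77

CH3COOH ⇌ CH3COO- + H+
Ka = 10^(−4.77) = 1.70 × 10^-5
Ka = [H+]²/(0.17 − [H+]) = 1.70 × 10^-5
Neglecting [H+] in the denominator: [H+] = √(1.70 × 10^-5 × 0.17) = 1.70 × 10^-3 M
pH = −log(1.70 × 10^-3) = 2.77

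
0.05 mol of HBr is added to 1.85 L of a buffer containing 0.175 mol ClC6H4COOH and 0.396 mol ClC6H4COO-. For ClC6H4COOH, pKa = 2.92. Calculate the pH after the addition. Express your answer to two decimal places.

After neutralization: n(ClC6H4COOH) = 0.225 mol, n(ClC6H4COO-) = 0.346 mol.
pH = pKa + log([A⁻]/[HA]) = 2.92 + log(0.346/0.225) = 2.92 +0.187

pH = 3.11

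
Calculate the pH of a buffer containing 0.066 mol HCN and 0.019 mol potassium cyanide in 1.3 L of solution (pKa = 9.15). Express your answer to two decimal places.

pH = pKa + log([A⁻]/[HA]) = 9.15 + log(0.019/0.066)
pH = 9.15 + (-0.541) = 8.61

pH = 8.61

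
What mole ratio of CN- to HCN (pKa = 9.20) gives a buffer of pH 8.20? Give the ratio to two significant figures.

pH = pKa + log(r) ⇒ log(r) = 8.20 − 9.20 = -1.00
r = [CN-]/[HCN] = 10^(-1.00) = 0.1

ratio = 0.10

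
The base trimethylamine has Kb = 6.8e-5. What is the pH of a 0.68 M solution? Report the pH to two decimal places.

(CH3)3N + H2O ⇌ (CH3)3NH+ + OH-
Kb = x²/(0.68 − x) = 6.8 × 10^-5
Since Kb ≪ C₀, x ≈ √(Kb·C₀) = 6.80 × 10^-3 M.
pOH = 2.17, so pH = 14.00 − pOH = 11.83

pH = 11.83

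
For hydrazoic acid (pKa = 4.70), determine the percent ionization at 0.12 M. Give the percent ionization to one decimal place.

HN3 ⇌ N3- + H+; let x = [H+] at equilibrium.
Ka = 10^(−4.70) = 2.00 × 10^-5
x ≈ √(Ka·C₀) = √(2.00 × 10^-5 × 0.12) = 1.55 × 10^-3 M
Fraction ionized = 1.55 × 10^-3 / 0.12 = 0.0129 → 1.3%

1.3%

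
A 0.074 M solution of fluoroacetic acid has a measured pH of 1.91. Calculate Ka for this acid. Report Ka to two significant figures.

Ka = 2.5 × 10^-3

[H+] = 10^(-1.91) = 1.23 × 10^-2 M
At equilibrium [HA] = 0.074 − 1.23 × 10^-2 = 6.17 × 10^-2 M
Ka = [H+][A-]/[HA] = (1.23 × 10^-2)² / 6.17 × 10^-2 = 2.5 × 10^-3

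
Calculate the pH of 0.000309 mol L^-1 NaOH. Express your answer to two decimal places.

NaOH is a strong base; [OH-] = 0.000309 M.
pOH = -log(0.000309) = 3.51
pH = 14.00 - 3.51 = 10.49

pH = 10.49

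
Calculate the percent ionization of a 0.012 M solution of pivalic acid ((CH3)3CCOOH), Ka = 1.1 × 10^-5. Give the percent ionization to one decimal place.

3.0%

(CH3)3CCOOH ⇌ (CH3)3CCOO- + H+; let x = [H+] at equilibrium.
x ≈ √(Ka·C₀) = √(1.1 × 10^-5 × 0.012) = 3.63 × 10^-4 M
Fraction ionized = 3.63 × 10^-4 / 0.012 = 0.0302 → 3.0%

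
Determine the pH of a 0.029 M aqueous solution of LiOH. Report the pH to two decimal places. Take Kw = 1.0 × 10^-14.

LiOH is a strong base; [OH-] = 0.029 M.
pOH = -log(0.029) = 1.54
pH = 14.00 - 1.54 = 12.46

pH = 12.46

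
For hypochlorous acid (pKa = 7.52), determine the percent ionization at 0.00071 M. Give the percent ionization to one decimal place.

0.7%

HOCl ⇌ OCl- + H+; let x = [H+] at equilibrium.
Ka = 10^(−7.52) = 3.02 × 10^-8
x ≈ √(Ka·C₀) = √(3.02 × 10^-8 × 0.00071) = 4.63 × 10^-6 M
Fraction ionized = 4.63 × 10^-6 / 0.00071 = 0.0065 → 0.7%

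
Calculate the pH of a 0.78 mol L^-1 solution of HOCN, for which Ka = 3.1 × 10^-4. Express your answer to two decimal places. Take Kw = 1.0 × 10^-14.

HOCN ⇌ OCN- + H+
Ka = [H+]²/(0.78 − [H+]) = 3.1 × 10^-4
Neglecting [H+] in the denominator: [H+] = √(3.1 × 10^-4 × 0.78) = 1.55 × 10^-2 M
pH = −log[H+] = −log(1.55 × 10^-2) = 1.81

pH = 1.81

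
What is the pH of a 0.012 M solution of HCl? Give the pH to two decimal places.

pH = 1.92

HCl is a strong acid and dissociates completely, so [H+] = 0.012 M.
pH = -log(0.012) = 1.92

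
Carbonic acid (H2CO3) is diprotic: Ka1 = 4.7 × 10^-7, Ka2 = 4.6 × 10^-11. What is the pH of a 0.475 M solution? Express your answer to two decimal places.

Ka1 ≫ Ka2, so treat the first dissociation as the only significant source of H+.
Ka1 = x²/(0.475 − x) = 4.7 × 10^-7
x ≈ √(4.7 × 10^-7 × 0.475) = 4.72 × 10^-4 M
pH = −log(4.72 × 10^-4) = 3.33

pH = 3.33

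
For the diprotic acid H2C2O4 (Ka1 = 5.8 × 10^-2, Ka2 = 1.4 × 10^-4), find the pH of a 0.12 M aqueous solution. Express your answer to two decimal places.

pH = 1.23

Since Ka1 ≫ Ka2, the first ionization dominates [H+].
Ka1 = x²/(0.12 − x) = 5.8 × 10^-2
Solving the quadratic: x = (−Ka1 + √(Ka1² + 4·Ka1·C₀))/2 = 5.93 × 10^-2 M
pH = −log(5.93 × 10^-2) = 1.23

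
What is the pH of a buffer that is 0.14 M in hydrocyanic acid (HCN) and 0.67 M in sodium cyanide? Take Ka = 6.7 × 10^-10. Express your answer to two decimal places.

pKa = −log(6.7 × 10^-10) = 9.174
Using pH = pKa + log([base]/[acid]) with [base]/[acid] = 0.67/0.14:
pH = 9.174 + (+0.680) = 9.85

pH = 9.85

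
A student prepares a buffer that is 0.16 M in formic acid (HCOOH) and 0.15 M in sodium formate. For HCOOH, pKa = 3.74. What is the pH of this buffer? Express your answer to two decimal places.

pH = pKa + log([A⁻]/[HA]) = 3.74 + log(0.15/0.16)
pH = 3.74 + (-0.028) = 3.71

pH = 3.71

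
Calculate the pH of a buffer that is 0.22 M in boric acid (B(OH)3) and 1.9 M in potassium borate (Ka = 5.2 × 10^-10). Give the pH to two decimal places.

pKa = −log(5.2 × 10^-10) = 9.284
Henderson–Hasselbalch: pH = pKa + log([B(OH)4-]/[B(OH)3]) = 9.284 + log(1.9/0.22)
pH = 9.284 + (+0.936) = 10.22

pH = 10.22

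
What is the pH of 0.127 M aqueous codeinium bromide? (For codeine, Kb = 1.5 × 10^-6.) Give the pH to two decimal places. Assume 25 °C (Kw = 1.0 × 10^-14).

pH = 4.54

C18H22NO3+ is the conjugate acid of the weak base C18H21NO3.
Ka = Kw/Kb = 1.0×10^-14 / 1.5 × 10^-6 = 6.67 × 10^-9
From the ICE table, Ka = [H+]²/(0.127 − [H+]) = 6.67 × 10^-9.
Assume [H+] ≪ 0.127: [H+] ≈ √(6.67 × 10^-9 × 0.127) = 2.91 × 10^-5 M
pH = −log[H+] = −log(2.91 × 10^-5) = 4.54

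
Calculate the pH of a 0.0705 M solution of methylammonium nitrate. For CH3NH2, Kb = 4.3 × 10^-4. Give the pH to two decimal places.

pH = 5.89

CH3NH3+ is the conjugate acid of the weak base CH3NH2.
Ka = Kw/Kb = 1.0×10^-14 / 4.3 × 10^-4 = 2.33 × 10^-11
From the ICE table, Ka = x²/(0.0705 − x) = 2.33 × 10^-11.
Since Ka ≪ C₀, x ≈ √(Ka·C₀) = 1.28 × 10^-6 M.
pH = −log[H+] = −log(1.28 × 10^-6) = 5.89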